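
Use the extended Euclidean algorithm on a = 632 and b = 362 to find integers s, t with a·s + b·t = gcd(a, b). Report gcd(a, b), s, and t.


Euclidean algorithm on (632, 362) — divide until remainder is 0:
  632 = 1 · 362 + 270
  362 = 1 · 270 + 92
  270 = 2 · 92 + 86
  92 = 1 · 86 + 6
  86 = 14 · 6 + 2
  6 = 3 · 2 + 0
gcd(632, 362) = 2.
Track Bezout coefficients alongside the remainders: start with r₀ = 632 = a·1 + b·0 (s = 1, t = 0) and r₁ = 362 = a·0 + b·1 (s = 0, t = 1); each new remainder r_{k+1} = r_{k-1} − q_k·r_k inherits s_{k+1} = s_{k-1} − q_k·s_k, t_{k+1} = t_{k-1} − q_k·t_k, so r_k = a·s_k + b·t_k at every step:
  q = 1: r = 270, s = 1 − 1·0 = 1, t = 0 − 1·1 = -1  (check: 632·1 + 362·(-1) = 270)
  q = 1: r = 92, s = 0 − 1·1 = -1, t = 1 − 1·(-1) = 2  (check: 632·(-1) + 362·2 = 92)
  q = 2: r = 86, s = 1 − 2·(-1) = 3, t = -1 − 2·2 = -5  (check: 632·3 + 362·(-5) = 86)
  q = 1: r = 6, s = -1 − 1·3 = -4, t = 2 − 1·(-5) = 7  (check: 632·(-4) + 362·7 = 6)
  q = 14: r = 2, s = 3 − 14·(-4) = 59, t = -5 − 14·7 = -103  (check: 632·59 + 362·(-103) = 2)
The row with r = 2 (the gcd) gives the Bezout coefficients s = 59, t = -103.
Result: 632 · (59) + 362 · (-103) = 2.

gcd(632, 362) = 2; s = 59, t = -103 (check: 632·59 + 362·(-103) = 2).


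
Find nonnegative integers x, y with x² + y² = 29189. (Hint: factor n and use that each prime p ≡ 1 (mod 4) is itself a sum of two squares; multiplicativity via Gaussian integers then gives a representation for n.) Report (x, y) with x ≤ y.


Step 1: Factor n = 29189 = 17^2 · 101.
Step 2: Check the mod-4 condition on each prime factor: 17 ≡ 1 (mod 4), exponent 2; 101 ≡ 1 (mod 4), exponent 1.
All primes ≡ 3 (mod 4) appear to even exponent (or don't appear), so by the two-squares theorem n IS expressible as a sum of two squares.
Step 3: Build a representation. Here n = 17 · 17 · 101 is a product of primes ≡ 1 (mod 4). Each prime p ≡ 1 (mod 4) is itself a sum of two squares; find a² by testing p − a² for a perfect square:
  17: 17 − 1² = 16 = 4² ⇒ 17 = 1² + 4².
  101: 101 − 1² = 100 = 10² ⇒ 101 = 1² + 10².
  Combine using the Brahmagupta–Fibonacci identity (a² + b²)(c² + d²) = (ac − bd)² + (ad + bc)² = (ac + bd)² + (ad − bc)²:
  17 · 17 = 289: from (1² + 4²)(1² + 4²), take (1·1 − 4·4, 1·4 + 4·1) = (1 − 16, 4 + 4) = (-15, 8); dropping signs (only squares matter) gives (15, 8); check 15² + 8² = 225 + 64 = 289 ✓.
  289 · 101 = 29189: from (15² + 8²)(1² + 10²), take (15·1 − 8·10, 15·10 + 8·1) = (15 − 80, 150 + 8) = (-65, 158); dropping signs (only squares matter) gives (65, 158); check 65² + 158² = 4225 + 24964 = 29189 ✓.
Step 4: Order so x ≤ y and verify: 65² + 158² = 4225 + 24964 = 29189 = n. ✓

n = 29189 = 65² + 158² (one valid representation with x ≤ y).


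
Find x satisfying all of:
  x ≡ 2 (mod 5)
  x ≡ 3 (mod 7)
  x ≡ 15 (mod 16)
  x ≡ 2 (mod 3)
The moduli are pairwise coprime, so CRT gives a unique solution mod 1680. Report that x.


Product of moduli M = 5 · 7 · 16 · 3 = 1680.
Merge one congruence at a time:
  Start: x ≡ 2 (mod 5).
  Combine with x ≡ 3 (mod 7); new modulus lcm = 35.
    Write x = 2 + 5·t and substitute into x ≡ 3 (mod 7): 5·t ≡ 3 − 2 = 1 (mod 7).
    The inverse of 5 mod 7 is 3 (since 5·3 = 15 = 2·7 + 1), so t ≡ 3·1 = 3 ≡ 3 (mod 7).
    Then x = 2 + 5·3 = 17, valid modulo lcm(5, 7) = 35: x ≡ 17 (mod 35).
  Combine with x ≡ 15 (mod 16); new modulus lcm = 560.
    Write x = 17 + 35·t and substitute into x ≡ 15 (mod 16): 35·t ≡ 15 − 17 = -2 (mod 16).
    Reduce coefficients mod 16: 3·t ≡ 14 (mod 16).
    The inverse of 3 mod 16 is 11 (since 3·11 = 33 = 2·16 + 1), so t ≡ 11·14 = 154 ≡ 10 (mod 16).
    Then x = 17 + 35·10 = 367, valid modulo lcm(35, 16) = 560: x ≡ 367 (mod 560).
  Combine with x ≡ 2 (mod 3); new modulus lcm = 1680.
    Write x = 367 + 560·t and substitute into x ≡ 2 (mod 3): 560·t ≡ 2 − 367 = -365 (mod 3).
    Reduce coefficients mod 3: 2·t ≡ 1 (mod 3).
    The inverse of 2 mod 3 is 2 (since 2·2 = 4 = 1·3 + 1), so t ≡ 2·1 = 2 ≡ 2 (mod 3).
    Then x = 367 + 560·2 = 1487, valid modulo lcm(560, 3) = 1680: x ≡ 1487 (mod 1680).
Verify against each original: 1487 mod 5 = 2, 1487 mod 7 = 3, 1487 mod 16 = 15, 1487 mod 3 = 2.

x ≡ 1487 (mod 1680).


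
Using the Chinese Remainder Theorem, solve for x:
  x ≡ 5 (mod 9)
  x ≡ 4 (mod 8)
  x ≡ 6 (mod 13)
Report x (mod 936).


Moduli 9, 8, 13 are pairwise coprime; by CRT there is a unique solution modulo M = 9 · 8 · 13 = 936.
Solve pairwise, accumulating the modulus:
  Start with x ≡ 5 (mod 9).
  Combine with x ≡ 4 (mod 8): since gcd(9, 8) = 1, we get a unique residue mod 72.
    Write x = 5 + 9·t and substitute into x ≡ 4 (mod 8): 9·t ≡ 4 − 5 = -1 (mod 8).
    Reduce coefficients mod 8: 1·t ≡ 7 (mod 8).
    So t ≡ 7 (mod 8).
    Then x = 5 + 9·7 = 68, valid modulo lcm(9, 8) = 72: x ≡ 68 (mod 72).
  Combine with x ≡ 6 (mod 13): since gcd(72, 13) = 1, we get a unique residue mod 936.
    Write x = 68 + 72·t and substitute into x ≡ 6 (mod 13): 72·t ≡ 6 − 68 = -62 (mod 13).
    Reduce coefficients mod 13: 7·t ≡ 3 (mod 13).
    The inverse of 7 mod 13 is 2 (since 7·2 = 14 = 1·13 + 1), so t ≡ 2·3 = 6 ≡ 6 (mod 13).
    Then x = 68 + 72·6 = 500, valid modulo lcm(72, 13) = 936: x ≡ 500 (mod 936).
Verify: 500 mod 9 = 5 ✓, 500 mod 8 = 4 ✓, 500 mod 13 = 6 ✓.

x ≡ 500 (mod 936).


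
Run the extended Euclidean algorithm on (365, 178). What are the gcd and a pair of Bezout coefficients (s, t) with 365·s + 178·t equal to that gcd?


Euclidean algorithm on (365, 178) — divide until remainder is 0:
  365 = 2 · 178 + 9
  178 = 19 · 9 + 7
  9 = 1 · 7 + 2
  7 = 3 · 2 + 1
  2 = 2 · 1 + 0
gcd(365, 178) = 1.
Track Bezout coefficients alongside the remainders: start with r₀ = 365 = a·1 + b·0 (s = 1, t = 0) and r₁ = 178 = a·0 + b·1 (s = 0, t = 1); each new remainder r_{k+1} = r_{k-1} − q_k·r_k inherits s_{k+1} = s_{k-1} − q_k·s_k, t_{k+1} = t_{k-1} − q_k·t_k, so r_k = a·s_k + b·t_k at every step:
  q = 2: r = 9, s = 1 − 2·0 = 1, t = 0 − 2·1 = -2  (check: 365·1 + 178·(-2) = 9)
  q = 19: r = 7, s = 0 − 19·1 = -19, t = 1 − 19·(-2) = 39  (check: 365·(-19) + 178·39 = 7)
  q = 1: r = 2, s = 1 − 1·(-19) = 20, t = -2 − 1·39 = -41  (check: 365·20 + 178·(-41) = 2)
  q = 3: r = 1, s = -19 − 3·20 = -79, t = 39 − 3·(-41) = 162  (check: 365·(-79) + 178·162 = 1)
The row with r = 1 (the gcd) gives the Bezout coefficients s = -79, t = 162.
Result: 365 · (-79) + 178 · (162) = 1.

gcd(365, 178) = 1; s = -79, t = 162 (check: 365·(-79) + 178·162 = 1).


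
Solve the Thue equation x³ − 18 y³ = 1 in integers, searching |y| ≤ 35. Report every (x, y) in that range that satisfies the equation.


The equation is x³ - 18y³ = 1. For fixed y, x³ = 18·y³ + 1, so a solution requires the RHS to be a perfect cube.
Strategy: iterate y from -35 to 35, compute RHS = 18·y³ + 1, and check whether it is a (positive or negative) perfect cube.
Check small values of y:
  y = 0: RHS = 1 = (1)³ ⇒ x = 1 works.
  y = 1: RHS = 19 is not a perfect cube.
  y = -1: RHS = -17 is not a perfect cube.
  y = 2: RHS = 145 is not a perfect cube.
  y = -2: RHS = -143 is not a perfect cube.
  y = 3: RHS = 487 is not a perfect cube.
  y = -3: RHS = -485 is not a perfect cube.
Continuing the search up to |y| = 35 finds no further solutions beyond those listed.
Collected solutions: (1, 0).

Solutions (with |y| ≤ 35): (1, 0).


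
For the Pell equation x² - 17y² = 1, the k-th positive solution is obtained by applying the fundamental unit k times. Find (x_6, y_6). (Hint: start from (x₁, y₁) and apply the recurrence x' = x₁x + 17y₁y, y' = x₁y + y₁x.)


Step 1: Find the fundamental solution (x₁, y₁) of x² - 17y² = 1.
  Expand √17 as a continued fraction. a₀ = ⌊√17⌋ = 4; iterate m_{k+1} = d_k·a_k − m_k, d_{k+1} = (17 − m_{k+1}²)/d_k, a_{k+1} = ⌊(a₀ + m_{k+1})/d_{k+1}⌋ (starting m₀ = 0, d₀ = 1), with convergents p_k = a_k·p_{k-1} + p_{k-2}, q_k = a_k·q_{k-1} + q_{k-2} (p₋₁ = 1, q₋₁ = 0):
  k = 0: a₀ = 4; p₀/q₀ = 4/1; p₀² − 17·q₀² = 16 − 17 = -1.
  k = 1: m = 4, d = 1, a = ⌊(4 + 4)/1⌋ = 8; p/q = (8·4 + 1)/(8·1 + 0) = 33/8; p² − 17·q² = 1089 − 1088 = 1.
  The first convergent with p² − 17·q² = 1 gives the fundamental solution (x₁, y₁) = (33, 8).
Step 2: Apply the recurrence (x_{n+1}, y_{n+1}) = (x₁x_n + 17y₁y_n, x₁y_n + y₁x_n) repeatedly.
  From (x_1, y_1) = (33, 8): x_2 = 33·33 + 17·8·8 = 2177; y_2 = 33·8 + 8·33 = 528.
  From (x_2, y_2) = (2177, 528): x_3 = 33·2177 + 17·8·528 = 143649; y_3 = 33·528 + 8·2177 = 34840.
  From (x_3, y_3) = (143649, 34840): x_4 = 33·143649 + 17·8·34840 = 9478657; y_4 = 33·34840 + 8·143649 = 2298912.
  From (x_4, y_4) = (9478657, 2298912): x_5 = 33·9478657 + 17·8·2298912 = 625447713; y_5 = 33·2298912 + 8·9478657 = 151693352.
  From (x_5, y_5) = (625447713, 151693352): x_6 = 33·625447713 + 17·8·151693352 = 41270070401; y_6 = 33·151693352 + 8·625447713 = 10009462320.
Step 3: Verify x_6² - 17·y_6² = 1703218710903496300801 - 1703218710903496300800 = 1 (should be 1). ✓

(x_1, y_1) = (33, 8); (x_6, y_6) = (41270070401, 10009462320).


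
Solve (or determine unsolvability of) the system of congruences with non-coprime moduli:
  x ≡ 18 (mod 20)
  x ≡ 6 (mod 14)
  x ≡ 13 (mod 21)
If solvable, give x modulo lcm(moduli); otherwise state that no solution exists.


Moduli 20, 14, 21 are not pairwise coprime, so CRT works modulo lcm(m_i) when all pairwise compatibility conditions hold.
Pairwise compatibility: gcd(m_i, m_j) must divide a_i - a_j for every pair.
Merge one congruence at a time:
  Start: x ≡ 18 (mod 20).
  Combine with x ≡ 6 (mod 14): gcd(20, 14) = 2; 6 - 18 = -12, which IS divisible by 2, so compatible.
    Write x = 18 + 20·t and substitute into x ≡ 6 (mod 14): 20·t ≡ 6 − 18 = -12 (mod 14).
    Divide the congruence (and modulus) by g = 2: 10·t ≡ -6 (mod 7).
    Reduce coefficients mod 7: 3·t ≡ 1 (mod 7).
    The inverse of 3 mod 7 is 5 (since 3·5 = 15 = 2·7 + 1), so t ≡ 5·1 = 5 ≡ 5 (mod 7).
    Then x = 18 + 20·5 = 118, valid modulo lcm(20, 14) = 140: x ≡ 118 (mod 140).
  Combine with x ≡ 13 (mod 21): gcd(140, 21) = 7; 13 - 118 = -105, which IS divisible by 7, so compatible.
    Write x = 118 + 140·t and substitute into x ≡ 13 (mod 21): 140·t ≡ 13 − 118 = -105 (mod 21).
    Divide the congruence (and modulus) by g = 7: 20·t ≡ -15 (mod 3).
    Reduce coefficients mod 3: 2·t ≡ 0 (mod 3).
    The inverse of 2 mod 3 is 2 (since 2·2 = 4 = 1·3 + 1), so t ≡ 2·0 = 0 ≡ 0 (mod 3).
    Then x = 118 + 140·0 = 118, valid modulo lcm(140, 21) = 420: x ≡ 118 (mod 420).
Verify: 118 mod 20 = 18, 118 mod 14 = 6, 118 mod 21 = 13.

x ≡ 118 (mod 420).


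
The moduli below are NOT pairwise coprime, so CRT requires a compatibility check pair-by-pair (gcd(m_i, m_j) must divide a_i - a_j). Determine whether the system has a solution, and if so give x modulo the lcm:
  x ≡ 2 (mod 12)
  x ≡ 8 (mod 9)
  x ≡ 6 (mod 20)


Moduli 12, 9, 20 are not pairwise coprime, so CRT works modulo lcm(m_i) when all pairwise compatibility conditions hold.
Pairwise compatibility: gcd(m_i, m_j) must divide a_i - a_j for every pair.
Merge one congruence at a time:
  Start: x ≡ 2 (mod 12).
  Combine with x ≡ 8 (mod 9): gcd(12, 9) = 3; 8 - 2 = 6, which IS divisible by 3, so compatible.
    Write x = 2 + 12·t and substitute into x ≡ 8 (mod 9): 12·t ≡ 8 − 2 = 6 (mod 9).
    Divide the congruence (and modulus) by g = 3: 4·t ≡ 2 (mod 3).
    Reduce coefficients mod 3: 1·t ≡ 2 (mod 3).
    So t ≡ 2 (mod 3).
    Then x = 2 + 12·2 = 26, valid modulo lcm(12, 9) = 36: x ≡ 26 (mod 36).
  Combine with x ≡ 6 (mod 20): gcd(36, 20) = 4; 6 - 26 = -20, which IS divisible by 4, so compatible.
    Write x = 26 + 36·t and substitute into x ≡ 6 (mod 20): 36·t ≡ 6 − 26 = -20 (mod 20).
    Divide the congruence (and modulus) by g = 4: 9·t ≡ -5 (mod 5).
    Reduce coefficients mod 5: 4·t ≡ 0 (mod 5).
    The inverse of 4 mod 5 is 4 (since 4·4 = 16 = 3·5 + 1), so t ≡ 4·0 = 0 ≡ 0 (mod 5).
    Then x = 26 + 36·0 = 26, valid modulo lcm(36, 20) = 180: x ≡ 26 (mod 180).
Verify: 26 mod 12 = 2, 26 mod 9 = 8, 26 mod 20 = 6.

x ≡ 26 (mod 180).


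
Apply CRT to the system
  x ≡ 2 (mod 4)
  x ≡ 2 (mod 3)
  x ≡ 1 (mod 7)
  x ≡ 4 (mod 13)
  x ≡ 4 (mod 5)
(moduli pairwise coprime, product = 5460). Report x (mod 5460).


Product of moduli M = 4 · 3 · 7 · 13 · 5 = 5460.
Merge one congruence at a time:
  Start: x ≡ 2 (mod 4).
  Combine with x ≡ 2 (mod 3); new modulus lcm = 12.
    Write x = 2 + 4·t and substitute into x ≡ 2 (mod 3): 4·t ≡ 2 − 2 = 0 (mod 3).
    Reduce coefficients mod 3: 1·t ≡ 0 (mod 3).
    So t ≡ 0 (mod 3).
    Then x = 2 + 4·0 = 2, valid modulo lcm(4, 3) = 12: x ≡ 2 (mod 12).
  Combine with x ≡ 1 (mod 7); new modulus lcm = 84.
    Write x = 2 + 12·t and substitute into x ≡ 1 (mod 7): 12·t ≡ 1 − 2 = -1 (mod 7).
    Reduce coefficients mod 7: 5·t ≡ 6 (mod 7).
    The inverse of 5 mod 7 is 3 (since 5·3 = 15 = 2·7 + 1), so t ≡ 3·6 = 18 ≡ 4 (mod 7).
    Then x = 2 + 12·4 = 50, valid modulo lcm(12, 7) = 84: x ≡ 50 (mod 84).
  Combine with x ≡ 4 (mod 13); new modulus lcm = 1092.
    Write x = 50 + 84·t and substitute into x ≡ 4 (mod 13): 84·t ≡ 4 − 50 = -46 (mod 13).
    Reduce coefficients mod 13: 6·t ≡ 6 (mod 13).
    The inverse of 6 mod 13 is 11 (since 6·11 = 66 = 5·13 + 1), so t ≡ 11·6 = 66 ≡ 1 (mod 13).
    Then x = 50 + 84·1 = 134, valid modulo lcm(84, 13) = 1092: x ≡ 134 (mod 1092).
  Combine with x ≡ 4 (mod 5); new modulus lcm = 5460.
    Write x = 134 + 1092·t and substitute into x ≡ 4 (mod 5): 1092·t ≡ 4 − 134 = -130 (mod 5).
    Reduce coefficients mod 5: 2·t ≡ 0 (mod 5).
    The inverse of 2 mod 5 is 3 (since 2·3 = 6 = 1·5 + 1), so t ≡ 3·0 = 0 ≡ 0 (mod 5).
    Then x = 134 + 1092·0 = 134, valid modulo lcm(1092, 5) = 5460: x ≡ 134 (mod 5460).
Verify against each original: 134 mod 4 = 2, 134 mod 3 = 2, 134 mod 7 = 1, 134 mod 13 = 4, 134 mod 5 = 4.

x ≡ 134 (mod 5460).


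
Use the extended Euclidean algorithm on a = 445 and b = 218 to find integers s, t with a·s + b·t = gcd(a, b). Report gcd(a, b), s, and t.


Euclidean algorithm on (445, 218) — divide until remainder is 0:
  445 = 2 · 218 + 9
  218 = 24 · 9 + 2
  9 = 4 · 2 + 1
  2 = 2 · 1 + 0
gcd(445, 218) = 1.
Track Bezout coefficients alongside the remainders: start with r₀ = 445 = a·1 + b·0 (s = 1, t = 0) and r₁ = 218 = a·0 + b·1 (s = 0, t = 1); each new remainder r_{k+1} = r_{k-1} − q_k·r_k inherits s_{k+1} = s_{k-1} − q_k·s_k, t_{k+1} = t_{k-1} − q_k·t_k, so r_k = a·s_k + b·t_k at every step:
  q = 2: r = 9, s = 1 − 2·0 = 1, t = 0 − 2·1 = -2  (check: 445·1 + 218·(-2) = 9)
  q = 24: r = 2, s = 0 − 24·1 = -24, t = 1 − 24·(-2) = 49  (check: 445·(-24) + 218·49 = 2)
  q = 4: r = 1, s = 1 − 4·(-24) = 97, t = -2 − 4·49 = -198  (check: 445·97 + 218·(-198) = 1)
The row with r = 1 (the gcd) gives the Bezout coefficients s = 97, t = -198.
Result: 445 · (97) + 218 · (-198) = 1.

gcd(445, 218) = 1; s = 97, t = -198 (check: 445·97 + 218·(-198) = 1).


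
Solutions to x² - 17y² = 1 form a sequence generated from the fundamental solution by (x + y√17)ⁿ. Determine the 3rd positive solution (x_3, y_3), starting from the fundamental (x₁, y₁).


Step 1: Find the fundamental solution (x₁, y₁) of x² - 17y² = 1.
  Expand √17 as a continued fraction. a₀ = ⌊√17⌋ = 4; iterate m_{k+1} = d_k·a_k − m_k, d_{k+1} = (17 − m_{k+1}²)/d_k, a_{k+1} = ⌊(a₀ + m_{k+1})/d_{k+1}⌋ (starting m₀ = 0, d₀ = 1), with convergents p_k = a_k·p_{k-1} + p_{k-2}, q_k = a_k·q_{k-1} + q_{k-2} (p₋₁ = 1, q₋₁ = 0):
  k = 0: a₀ = 4; p₀/q₀ = 4/1; p₀² − 17·q₀² = 16 − 17 = -1.
  k = 1: m = 4, d = 1, a = ⌊(4 + 4)/1⌋ = 8; p/q = (8·4 + 1)/(8·1 + 0) = 33/8; p² − 17·q² = 1089 − 1088 = 1.
  The first convergent with p² − 17·q² = 1 gives the fundamental solution (x₁, y₁) = (33, 8).
Step 2: Apply the recurrence (x_{n+1}, y_{n+1}) = (x₁x_n + 17y₁y_n, x₁y_n + y₁x_n) repeatedly.
  From (x_1, y_1) = (33, 8): x_2 = 33·33 + 17·8·8 = 2177; y_2 = 33·8 + 8·33 = 528.
  From (x_2, y_2) = (2177, 528): x_3 = 33·2177 + 17·8·528 = 143649; y_3 = 33·528 + 8·2177 = 34840.
Step 3: Verify x_3² - 17·y_3² = 20635035201 - 20635035200 = 1 (should be 1). ✓

(x_1, y_1) = (33, 8); (x_3, y_3) = (143649, 34840).


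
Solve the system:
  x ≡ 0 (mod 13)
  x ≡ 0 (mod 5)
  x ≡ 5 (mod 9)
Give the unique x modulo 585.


Moduli 13, 5, 9 are pairwise coprime; by CRT there is a unique solution modulo M = 13 · 5 · 9 = 585.
Solve pairwise, accumulating the modulus:
  Start with x ≡ 0 (mod 13).
  Combine with x ≡ 0 (mod 5): since gcd(13, 5) = 1, we get a unique residue mod 65.
    Write x = 0 + 13·t and substitute into x ≡ 0 (mod 5): 13·t ≡ 0 − 0 = 0 (mod 5).
    Reduce coefficients mod 5: 3·t ≡ 0 (mod 5).
    The inverse of 3 mod 5 is 2 (since 3·2 = 6 = 1·5 + 1), so t ≡ 2·0 = 0 ≡ 0 (mod 5).
    Then x = 0 + 13·0 = 0, valid modulo lcm(13, 5) = 65: x ≡ 0 (mod 65).
  Combine with x ≡ 5 (mod 9): since gcd(65, 9) = 1, we get a unique residue mod 585.
    Write x = 0 + 65·t and substitute into x ≡ 5 (mod 9): 65·t ≡ 5 − 0 = 5 (mod 9).
    Reduce coefficients mod 9: 2·t ≡ 5 (mod 9).
    The inverse of 2 mod 9 is 5 (since 2·5 = 10 = 1·9 + 1), so t ≡ 5·5 = 25 ≡ 7 (mod 9).
    Then x = 0 + 65·7 = 455, valid modulo lcm(65, 9) = 585: x ≡ 455 (mod 585).
Verify: 455 mod 13 = 0 ✓, 455 mod 5 = 0 ✓, 455 mod 9 = 5 ✓.

x ≡ 455 (mod 585).


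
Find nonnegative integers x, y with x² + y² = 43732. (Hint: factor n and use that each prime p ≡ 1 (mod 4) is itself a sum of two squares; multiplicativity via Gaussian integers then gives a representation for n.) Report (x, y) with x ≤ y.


Step 1: Factor n = 43732 = 2^2 · 13 · 29^2.
Step 2: Check the mod-4 condition on each prime factor: 2 = 2 (special); 13 ≡ 1 (mod 4), exponent 1; 29 ≡ 1 (mod 4), exponent 2.
All primes ≡ 3 (mod 4) appear to even exponent (or don't appear), so by the two-squares theorem n IS expressible as a sum of two squares.
Step 3: Build a representation. Group n = k² · m with k = 2 and m = 13 · 29 · 29 = 10933 (a product of primes ≡ 1 (mod 4)); a representation of m scales to one of n via (k·x)² + (k·y)² = k²(x² + y²). Each prime p ≡ 1 (mod 4) is itself a sum of two squares; find a² by testing p − a² for a perfect square:
  13: 13 − 1² = 12, 13 − 2² = 9 = 3² ⇒ 13 = 2² + 3².
  29: 29 − 1² = 28, 29 − 2² = 25 = 5² ⇒ 29 = 2² + 5².
  Combine using the Brahmagupta–Fibonacci identity (a² + b²)(c² + d²) = (ac − bd)² + (ad + bc)² = (ac + bd)² + (ad − bc)²:
  13 · 29 = 377: from (2² + 3²)(2² + 5²), take (2·2 − 3·5, 2·5 + 3·2) = (4 − 15, 10 + 6) = (-11, 16); dropping signs (only squares matter) gives (11, 16); check 11² + 16² = 121 + 256 = 377 ✓.
  377 · 29 = 10933: from (11² + 16²)(2² + 5²), take (11·2 − 16·5, 11·5 + 16·2) = (22 − 80, 55 + 32) = (-58, 87); dropping signs (only squares matter) gives (58, 87); check 58² + 87² = 3364 + 7569 = 10933 ✓.
  Scale by k = 2: (2·58, 2·87) = (116, 174).
Step 4: Order so x ≤ y and verify: 116² + 174² = 13456 + 30276 = 43732 = n. ✓

n = 43732 = 116² + 174² (one valid representation with x ≤ y).


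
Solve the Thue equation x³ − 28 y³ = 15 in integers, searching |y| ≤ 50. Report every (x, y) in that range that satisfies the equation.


The equation is x³ - 28y³ = 15. For fixed y, x³ = 28·y³ + 15, so a solution requires the RHS to be a perfect cube.
Strategy: iterate y from -50 to 50, compute RHS = 28·y³ + 15, and check whether it is a (positive or negative) perfect cube.
Check small values of y:
  y = 0: RHS = 15 is not a perfect cube.
  y = 1: RHS = 43 is not a perfect cube.
  y = -1: RHS = -13 is not a perfect cube.
  y = 2: RHS = 239 is not a perfect cube.
  y = -2: RHS = -209 is not a perfect cube.
  y = 3: RHS = 771 is not a perfect cube.
  y = -3: RHS = -741 is not a perfect cube.
Continuing the search up to |y| = 50 finds no solutions either.
No (x, y) in the scanned range satisfies the equation.

No integer solutions with |y| ≤ 50.


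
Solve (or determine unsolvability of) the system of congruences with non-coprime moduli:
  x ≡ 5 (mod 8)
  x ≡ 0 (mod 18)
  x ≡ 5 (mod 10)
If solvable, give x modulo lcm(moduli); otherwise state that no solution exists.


Moduli 8, 18, 10 are not pairwise coprime, so CRT works modulo lcm(m_i) when all pairwise compatibility conditions hold.
Pairwise compatibility: gcd(m_i, m_j) must divide a_i - a_j for every pair.
Merge one congruence at a time:
  Start: x ≡ 5 (mod 8).
  Combine with x ≡ 0 (mod 18): gcd(8, 18) = 2, and 0 - 5 = -5 is NOT divisible by 2.
    ⇒ system is inconsistent (no integer solution).

No solution (the system is inconsistent).


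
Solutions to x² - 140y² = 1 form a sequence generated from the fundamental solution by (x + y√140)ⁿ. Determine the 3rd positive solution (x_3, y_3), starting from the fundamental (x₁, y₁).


Step 1: Find the fundamental solution (x₁, y₁) of x² - 140y² = 1.
  Expand √140 as a continued fraction. a₀ = ⌊√140⌋ = 11; iterate m_{k+1} = d_k·a_k − m_k, d_{k+1} = (140 − m_{k+1}²)/d_k, a_{k+1} = ⌊(a₀ + m_{k+1})/d_{k+1}⌋ (starting m₀ = 0, d₀ = 1), with convergents p_k = a_k·p_{k-1} + p_{k-2}, q_k = a_k·q_{k-1} + q_{k-2} (p₋₁ = 1, q₋₁ = 0):
  k = 0: a₀ = 11; p₀/q₀ = 11/1; p₀² − 140·q₀² = 121 − 140 = -19.
  k = 1: m = 11, d = 19, a = ⌊(11 + 11)/19⌋ = 1; p/q = (1·11 + 1)/(1·1 + 0) = 12/1; p² − 140·q² = 144 − 140 = 4.
  k = 2: m = 8, d = 4, a = ⌊(11 + 8)/4⌋ = 4; p/q = (4·12 + 11)/(4·1 + 1) = 59/5; p² − 140·q² = 3481 − 3500 = -19.
  k = 3: m = 8, d = 19, a = ⌊(11 + 8)/19⌋ = 1; p/q = (1·59 + 12)/(1·5 + 1) = 71/6; p² − 140·q² = 5041 − 5040 = 1.
  The first convergent with p² − 140·q² = 1 gives the fundamental solution (x₁, y₁) = (71, 6).
Step 2: Apply the recurrence (x_{n+1}, y_{n+1}) = (x₁x_n + 140y₁y_n, x₁y_n + y₁x_n) repeatedly.
  From (x_1, y_1) = (71, 6): x_2 = 71·71 + 140·6·6 = 10081; y_2 = 71·6 + 6·71 = 852.
  From (x_2, y_2) = (10081, 852): x_3 = 71·10081 + 140·6·852 = 1431431; y_3 = 71·852 + 6·10081 = 120978.
Step 3: Verify x_3² - 140·y_3² = 2048994707761 - 2048994707760 = 1 (should be 1). ✓

(x_1, y_1) = (71, 6); (x_3, y_3) = (1431431, 120978).


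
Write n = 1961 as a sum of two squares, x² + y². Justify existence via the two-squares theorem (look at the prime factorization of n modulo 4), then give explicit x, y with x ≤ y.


Step 1: Factor n = 1961 = 37 · 53.
Step 2: Check the mod-4 condition on each prime factor: 37 ≡ 1 (mod 4), exponent 1; 53 ≡ 1 (mod 4), exponent 1.
All primes ≡ 3 (mod 4) appear to even exponent (or don't appear), so by the two-squares theorem n IS expressible as a sum of two squares.
Step 3: Build a representation. Here n = 37 · 53 is a product of primes ≡ 1 (mod 4). Each prime p ≡ 1 (mod 4) is itself a sum of two squares; find a² by testing p − a² for a perfect square:
  37: 37 − 1² = 36 = 6² ⇒ 37 = 1² + 6².
  53: 53 − 1² = 52, 53 − 2² = 49 = 7² ⇒ 53 = 2² + 7².
  Combine using the Brahmagupta–Fibonacci identity (a² + b²)(c² + d²) = (ac − bd)² + (ad + bc)² = (ac + bd)² + (ad − bc)²:
  37 · 53 = 1961: from (1² + 6²)(2² + 7²), take (1·2 − 6·7, 1·7 + 6·2) = (2 − 42, 7 + 12) = (-40, 19); dropping signs (only squares matter) gives (40, 19); check 40² + 19² = 1600 + 361 = 1961 ✓.
Step 4: Order so x ≤ y and verify: 19² + 40² = 361 + 1600 = 1961 = n. ✓

n = 1961 = 19² + 40² (one valid representation with x ≤ y).


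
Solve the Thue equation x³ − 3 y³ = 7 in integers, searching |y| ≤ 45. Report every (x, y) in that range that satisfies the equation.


The equation is x³ - 3y³ = 7. For fixed y, x³ = 3·y³ + 7, so a solution requires the RHS to be a perfect cube.
Strategy: iterate y from -45 to 45, compute RHS = 3·y³ + 7, and check whether it is a (positive or negative) perfect cube.
Check small values of y:
  y = 0: RHS = 7 is not a perfect cube.
  y = 1: RHS = 10 is not a perfect cube.
  y = -1: RHS = 4 is not a perfect cube.
  y = 2: RHS = 31 is not a perfect cube.
  y = -2: RHS = -17 is not a perfect cube.
  y = 3: RHS = 88 is not a perfect cube.
  y = -3: RHS = -74 is not a perfect cube.
Continuing the search up to |y| = 45 finds no solutions either.
No (x, y) in the scanned range satisfies the equation.

No integer solutions with |y| ≤ 45.


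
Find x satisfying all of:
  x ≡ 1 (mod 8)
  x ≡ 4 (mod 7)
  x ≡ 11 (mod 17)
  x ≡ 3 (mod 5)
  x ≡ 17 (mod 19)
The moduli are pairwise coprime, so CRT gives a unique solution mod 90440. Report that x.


Product of moduli M = 8 · 7 · 17 · 5 · 19 = 90440.
Merge one congruence at a time:
  Start: x ≡ 1 (mod 8).
  Combine with x ≡ 4 (mod 7); new modulus lcm = 56.
    Write x = 1 + 8·t and substitute into x ≡ 4 (mod 7): 8·t ≡ 4 − 1 = 3 (mod 7).
    Reduce coefficients mod 7: 1·t ≡ 3 (mod 7).
    So t ≡ 3 (mod 7).
    Then x = 1 + 8·3 = 25, valid modulo lcm(8, 7) = 56: x ≡ 25 (mod 56).
  Combine with x ≡ 11 (mod 17); new modulus lcm = 952.
    Write x = 25 + 56·t and substitute into x ≡ 11 (mod 17): 56·t ≡ 11 − 25 = -14 (mod 17).
    Reduce coefficients mod 17: 5·t ≡ 3 (mod 17).
    The inverse of 5 mod 17 is 7 (since 5·7 = 35 = 2·17 + 1), so t ≡ 7·3 = 21 ≡ 4 (mod 17).
    Then x = 25 + 56·4 = 249, valid modulo lcm(56, 17) = 952: x ≡ 249 (mod 952).
  Combine with x ≡ 3 (mod 5); new modulus lcm = 4760.
    Write x = 249 + 952·t and substitute into x ≡ 3 (mod 5): 952·t ≡ 3 − 249 = -246 (mod 5).
    Reduce coefficients mod 5: 2·t ≡ 4 (mod 5).
    The inverse of 2 mod 5 is 3 (since 2·3 = 6 = 1·5 + 1), so t ≡ 3·4 = 12 ≡ 2 (mod 5).
    Then x = 249 + 952·2 = 2153, valid modulo lcm(952, 5) = 4760: x ≡ 2153 (mod 4760).
  Combine with x ≡ 17 (mod 19); new modulus lcm = 90440.
    Write x = 2153 + 4760·t and substitute into x ≡ 17 (mod 19): 4760·t ≡ 17 − 2153 = -2136 (mod 19).
    Reduce coefficients mod 19: 10·t ≡ 11 (mod 19).
    The inverse of 10 mod 19 is 2 (since 10·2 = 20 = 1·19 + 1), so t ≡ 2·11 = 22 ≡ 3 (mod 19).
    Then x = 2153 + 4760·3 = 16433, valid modulo lcm(4760, 19) = 90440: x ≡ 16433 (mod 90440).
Verify against each original: 16433 mod 8 = 1, 16433 mod 7 = 4, 16433 mod 17 = 11, 16433 mod 5 = 3, 16433 mod 19 = 17.

x ≡ 16433 (mod 90440).


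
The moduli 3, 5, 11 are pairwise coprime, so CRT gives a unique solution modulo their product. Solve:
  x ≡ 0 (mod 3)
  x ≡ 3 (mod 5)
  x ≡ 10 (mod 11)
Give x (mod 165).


Moduli 3, 5, 11 are pairwise coprime; by CRT there is a unique solution modulo M = 3 · 5 · 11 = 165.
Solve pairwise, accumulating the modulus:
  Start with x ≡ 0 (mod 3).
  Combine with x ≡ 3 (mod 5): since gcd(3, 5) = 1, we get a unique residue mod 15.
    Write x = 0 + 3·t and substitute into x ≡ 3 (mod 5): 3·t ≡ 3 − 0 = 3 (mod 5).
    The inverse of 3 mod 5 is 2 (since 3·2 = 6 = 1·5 + 1), so t ≡ 2·3 = 6 ≡ 1 (mod 5).
    Then x = 0 + 3·1 = 3, valid modulo lcm(3, 5) = 15: x ≡ 3 (mod 15).
  Combine with x ≡ 10 (mod 11): since gcd(15, 11) = 1, we get a unique residue mod 165.
    Write x = 3 + 15·t and substitute into x ≡ 10 (mod 11): 15·t ≡ 10 − 3 = 7 (mod 11).
    Reduce coefficients mod 11: 4·t ≡ 7 (mod 11).
    The inverse of 4 mod 11 is 3 (since 4·3 = 12 = 1·11 + 1), so t ≡ 3·7 = 21 ≡ 10 (mod 11).
    Then x = 3 + 15·10 = 153, valid modulo lcm(15, 11) = 165: x ≡ 153 (mod 165).
Verify: 153 mod 3 = 0 ✓, 153 mod 5 = 3 ✓, 153 mod 11 = 10 ✓.

x ≡ 153 (mod 165).


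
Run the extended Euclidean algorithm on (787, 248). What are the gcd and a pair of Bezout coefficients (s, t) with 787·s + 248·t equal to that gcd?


Euclidean algorithm on (787, 248) — divide until remainder is 0:
  787 = 3 · 248 + 43
  248 = 5 · 43 + 33
  43 = 1 · 33 + 10
  33 = 3 · 10 + 3
  10 = 3 · 3 + 1
  3 = 3 · 1 + 0
gcd(787, 248) = 1.
Track Bezout coefficients alongside the remainders: start with r₀ = 787 = a·1 + b·0 (s = 1, t = 0) and r₁ = 248 = a·0 + b·1 (s = 0, t = 1); each new remainder r_{k+1} = r_{k-1} − q_k·r_k inherits s_{k+1} = s_{k-1} − q_k·s_k, t_{k+1} = t_{k-1} − q_k·t_k, so r_k = a·s_k + b·t_k at every step:
  q = 3: r = 43, s = 1 − 3·0 = 1, t = 0 − 3·1 = -3  (check: 787·1 + 248·(-3) = 43)
  q = 5: r = 33, s = 0 − 5·1 = -5, t = 1 − 5·(-3) = 16  (check: 787·(-5) + 248·16 = 33)
  q = 1: r = 10, s = 1 − 1·(-5) = 6, t = -3 − 1·16 = -19  (check: 787·6 + 248·(-19) = 10)
  q = 3: r = 3, s = -5 − 3·6 = -23, t = 16 − 3·(-19) = 73  (check: 787·(-23) + 248·73 = 3)
  q = 3: r = 1, s = 6 − 3·(-23) = 75, t = -19 − 3·73 = -238  (check: 787·75 + 248·(-238) = 1)
The row with r = 1 (the gcd) gives the Bezout coefficients s = 75, t = -238.
Result: 787 · (75) + 248 · (-238) = 1.

gcd(787, 248) = 1; s = 75, t = -238 (check: 787·75 + 248·(-238) = 1).


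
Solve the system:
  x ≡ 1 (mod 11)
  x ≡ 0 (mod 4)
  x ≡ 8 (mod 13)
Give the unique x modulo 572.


Moduli 11, 4, 13 are pairwise coprime; by CRT there is a unique solution modulo M = 11 · 4 · 13 = 572.
Solve pairwise, accumulating the modulus:
  Start with x ≡ 1 (mod 11).
  Combine with x ≡ 0 (mod 4): since gcd(11, 4) = 1, we get a unique residue mod 44.
    Write x = 1 + 11·t and substitute into x ≡ 0 (mod 4): 11·t ≡ 0 − 1 = -1 (mod 4).
    Reduce coefficients mod 4: 3·t ≡ 3 (mod 4).
    The inverse of 3 mod 4 is 3 (since 3·3 = 9 = 2·4 + 1), so t ≡ 3·3 = 9 ≡ 1 (mod 4).
    Then x = 1 + 11·1 = 12, valid modulo lcm(11, 4) = 44: x ≡ 12 (mod 44).
  Combine with x ≡ 8 (mod 13): since gcd(44, 13) = 1, we get a unique residue mod 572.
    Write x = 12 + 44·t and substitute into x ≡ 8 (mod 13): 44·t ≡ 8 − 12 = -4 (mod 13).
    Reduce coefficients mod 13: 5·t ≡ 9 (mod 13).
    The inverse of 5 mod 13 is 8 (since 5·8 = 40 = 3·13 + 1), so t ≡ 8·9 = 72 ≡ 7 (mod 13).
    Then x = 12 + 44·7 = 320, valid modulo lcm(44, 13) = 572: x ≡ 320 (mod 572).
Verify: 320 mod 11 = 1 ✓, 320 mod 4 = 0 ✓, 320 mod 13 = 8 ✓.

x ≡ 320 (mod 572).


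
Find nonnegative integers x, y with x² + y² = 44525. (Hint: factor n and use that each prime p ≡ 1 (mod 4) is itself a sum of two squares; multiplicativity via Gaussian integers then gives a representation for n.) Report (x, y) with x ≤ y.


Step 1: Factor n = 44525 = 5^2 · 13 · 137.
Step 2: Check the mod-4 condition on each prime factor: 5 ≡ 1 (mod 4), exponent 2; 13 ≡ 1 (mod 4), exponent 1; 137 ≡ 1 (mod 4), exponent 1.
All primes ≡ 3 (mod 4) appear to even exponent (or don't appear), so by the two-squares theorem n IS expressible as a sum of two squares.
Step 3: Build a representation. Group n = k² · m with k = 5 and m = 13 · 137 = 1781 (a product of primes ≡ 1 (mod 4)); a representation of m scales to one of n via (k·x)² + (k·y)² = k²(x² + y²). Each prime p ≡ 1 (mod 4) is itself a sum of two squares; find a² by testing p − a² for a perfect square:
  13: 13 − 1² = 12, 13 − 2² = 9 = 3² ⇒ 13 = 2² + 3².
  137: 137 − 1² = 136, 137 − 2² = 133, 137 − 3² = 128, 137 − 4² = 121 = 11² ⇒ 137 = 4² + 11².
  Combine using the Brahmagupta–Fibonacci identity (a² + b²)(c² + d²) = (ac − bd)² + (ad + bc)² = (ac + bd)² + (ad − bc)²:
  13 · 137 = 1781: from (2² + 3²)(4² + 11²), take (2·4 − 3·11, 2·11 + 3·4) = (8 − 33, 22 + 12) = (-25, 34); dropping signs (only squares matter) gives (25, 34); check 25² + 34² = 625 + 1156 = 1781 ✓.
  Scale by k = 5: (5·25, 5·34) = (125, 170).
Step 4: Order so x ≤ y and verify: 125² + 170² = 15625 + 28900 = 44525 = n. ✓

n = 44525 = 125² + 170² (one valid representation with x ≤ y).


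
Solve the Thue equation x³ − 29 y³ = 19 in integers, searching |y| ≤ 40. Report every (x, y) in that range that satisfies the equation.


The equation is x³ - 29y³ = 19. For fixed y, x³ = 29·y³ + 19, so a solution requires the RHS to be a perfect cube.
Strategy: iterate y from -40 to 40, compute RHS = 29·y³ + 19, and check whether it is a (positive or negative) perfect cube.
Check small values of y:
  y = 0: RHS = 19 is not a perfect cube.
  y = 1: RHS = 48 is not a perfect cube.
  y = -1: RHS = -10 is not a perfect cube.
  y = 2: RHS = 251 is not a perfect cube.
  y = -2: RHS = -213 is not a perfect cube.
  y = 3: RHS = 802 is not a perfect cube.
  y = -3: RHS = -764 is not a perfect cube.
Continuing the search up to |y| = 40 finds no solutions either.
No (x, y) in the scanned range satisfies the equation.

No integer solutions with |y| ≤ 40.


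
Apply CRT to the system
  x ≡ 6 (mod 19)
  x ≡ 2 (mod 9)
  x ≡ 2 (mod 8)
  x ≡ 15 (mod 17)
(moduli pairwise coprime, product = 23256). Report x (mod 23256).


Product of moduli M = 19 · 9 · 8 · 17 = 23256.
Merge one congruence at a time:
  Start: x ≡ 6 (mod 19).
  Combine with x ≡ 2 (mod 9); new modulus lcm = 171.
    Write x = 6 + 19·t and substitute into x ≡ 2 (mod 9): 19·t ≡ 2 − 6 = -4 (mod 9).
    Reduce coefficients mod 9: 1·t ≡ 5 (mod 9).
    So t ≡ 5 (mod 9).
    Then x = 6 + 19·5 = 101, valid modulo lcm(19, 9) = 171: x ≡ 101 (mod 171).
  Combine with x ≡ 2 (mod 8); new modulus lcm = 1368.
    Write x = 101 + 171·t and substitute into x ≡ 2 (mod 8): 171·t ≡ 2 − 101 = -99 (mod 8).
    Reduce coefficients mod 8: 3·t ≡ 5 (mod 8).
    The inverse of 3 mod 8 is 3 (since 3·3 = 9 = 1·8 + 1), so t ≡ 3·5 = 15 ≡ 7 (mod 8).
    Then x = 101 + 171·7 = 1298, valid modulo lcm(171, 8) = 1368: x ≡ 1298 (mod 1368).
  Combine with x ≡ 15 (mod 17); new modulus lcm = 23256.
    Write x = 1298 + 1368·t and substitute into x ≡ 15 (mod 17): 1368·t ≡ 15 − 1298 = -1283 (mod 17).
    Reduce coefficients mod 17: 8·t ≡ 9 (mod 17).
    The inverse of 8 mod 17 is 15 (since 8·15 = 120 = 7·17 + 1), so t ≡ 15·9 = 135 ≡ 16 (mod 17).
    Then x = 1298 + 1368·16 = 23186, valid modulo lcm(1368, 17) = 23256: x ≡ 23186 (mod 23256).
Verify against each original: 23186 mod 19 = 6, 23186 mod 9 = 2, 23186 mod 8 = 2, 23186 mod 17 = 15.

x ≡ 23186 (mod 23256).


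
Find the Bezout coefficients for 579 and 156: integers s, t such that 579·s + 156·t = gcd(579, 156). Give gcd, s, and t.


Euclidean algorithm on (579, 156) — divide until remainder is 0:
  579 = 3 · 156 + 111
  156 = 1 · 111 + 45
  111 = 2 · 45 + 21
  45 = 2 · 21 + 3
  21 = 7 · 3 + 0
gcd(579, 156) = 3.
Track Bezout coefficients alongside the remainders: start with r₀ = 579 = a·1 + b·0 (s = 1, t = 0) and r₁ = 156 = a·0 + b·1 (s = 0, t = 1); each new remainder r_{k+1} = r_{k-1} − q_k·r_k inherits s_{k+1} = s_{k-1} − q_k·s_k, t_{k+1} = t_{k-1} − q_k·t_k, so r_k = a·s_k + b·t_k at every step:
  q = 3: r = 111, s = 1 − 3·0 = 1, t = 0 − 3·1 = -3  (check: 579·1 + 156·(-3) = 111)
  q = 1: r = 45, s = 0 − 1·1 = -1, t = 1 − 1·(-3) = 4  (check: 579·(-1) + 156·4 = 45)
  q = 2: r = 21, s = 1 − 2·(-1) = 3, t = -3 − 2·4 = -11  (check: 579·3 + 156·(-11) = 21)
  q = 2: r = 3, s = -1 − 2·3 = -7, t = 4 − 2·(-11) = 26  (check: 579·(-7) + 156·26 = 3)
The row with r = 3 (the gcd) gives the Bezout coefficients s = -7, t = 26.
Result: 579 · (-7) + 156 · (26) = 3.

gcd(579, 156) = 3; s = -7, t = 26 (check: 579·(-7) + 156·26 = 3).


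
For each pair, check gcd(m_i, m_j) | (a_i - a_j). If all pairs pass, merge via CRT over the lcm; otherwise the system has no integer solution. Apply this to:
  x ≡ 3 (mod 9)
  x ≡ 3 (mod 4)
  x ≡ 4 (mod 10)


Moduli 9, 4, 10 are not pairwise coprime, so CRT works modulo lcm(m_i) when all pairwise compatibility conditions hold.
Pairwise compatibility: gcd(m_i, m_j) must divide a_i - a_j for every pair.
Merge one congruence at a time:
  Start: x ≡ 3 (mod 9).
  Combine with x ≡ 3 (mod 4): gcd(9, 4) = 1; 3 - 3 = 0, which IS divisible by 1, so compatible.
    Write x = 3 + 9·t and substitute into x ≡ 3 (mod 4): 9·t ≡ 3 − 3 = 0 (mod 4).
    Reduce coefficients mod 4: 1·t ≡ 0 (mod 4).
    So t ≡ 0 (mod 4).
    Then x = 3 + 9·0 = 3, valid modulo lcm(9, 4) = 36: x ≡ 3 (mod 36).
  Combine with x ≡ 4 (mod 10): gcd(36, 10) = 2, and 4 - 3 = 1 is NOT divisible by 2.
    ⇒ system is inconsistent (no integer solution).

No solution (the system is inconsistent).


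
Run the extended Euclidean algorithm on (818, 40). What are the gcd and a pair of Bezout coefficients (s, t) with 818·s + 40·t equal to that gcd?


Euclidean algorithm on (818, 40) — divide until remainder is 0:
  818 = 20 · 40 + 18
  40 = 2 · 18 + 4
  18 = 4 · 4 + 2
  4 = 2 · 2 + 0
gcd(818, 40) = 2.
Track Bezout coefficients alongside the remainders: start with r₀ = 818 = a·1 + b·0 (s = 1, t = 0) and r₁ = 40 = a·0 + b·1 (s = 0, t = 1); each new remainder r_{k+1} = r_{k-1} − q_k·r_k inherits s_{k+1} = s_{k-1} − q_k·s_k, t_{k+1} = t_{k-1} − q_k·t_k, so r_k = a·s_k + b·t_k at every step:
  q = 20: r = 18, s = 1 − 20·0 = 1, t = 0 − 20·1 = -20  (check: 818·1 + 40·(-20) = 18)
  q = 2: r = 4, s = 0 − 2·1 = -2, t = 1 − 2·(-20) = 41  (check: 818·(-2) + 40·41 = 4)
  q = 4: r = 2, s = 1 − 4·(-2) = 9, t = -20 − 4·41 = -184  (check: 818·9 + 40·(-184) = 2)
The row with r = 2 (the gcd) gives the Bezout coefficients s = 9, t = -184.
Result: 818 · (9) + 40 · (-184) = 2.

gcd(818, 40) = 2; s = 9, t = -184 (check: 818·9 + 40·(-184) = 2).


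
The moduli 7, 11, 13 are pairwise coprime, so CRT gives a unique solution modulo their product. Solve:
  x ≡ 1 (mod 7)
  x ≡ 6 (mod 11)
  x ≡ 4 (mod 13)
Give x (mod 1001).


Moduli 7, 11, 13 are pairwise coprime; by CRT there is a unique solution modulo M = 7 · 11 · 13 = 1001.
Solve pairwise, accumulating the modulus:
  Start with x ≡ 1 (mod 7).
  Combine with x ≡ 6 (mod 11): since gcd(7, 11) = 1, we get a unique residue mod 77.
    Write x = 1 + 7·t and substitute into x ≡ 6 (mod 11): 7·t ≡ 6 − 1 = 5 (mod 11).
    The inverse of 7 mod 11 is 8 (since 7·8 = 56 = 5·11 + 1), so t ≡ 8·5 = 40 ≡ 7 (mod 11).
    Then x = 1 + 7·7 = 50, valid modulo lcm(7, 11) = 77: x ≡ 50 (mod 77).
  Combine with x ≡ 4 (mod 13): since gcd(77, 13) = 1, we get a unique residue mod 1001.
    Write x = 50 + 77·t and substitute into x ≡ 4 (mod 13): 77·t ≡ 4 − 50 = -46 (mod 13).
    Reduce coefficients mod 13: 12·t ≡ 6 (mod 13).
    The inverse of 12 mod 13 is 12 (since 12·12 = 144 = 11·13 + 1), so t ≡ 12·6 = 72 ≡ 7 (mod 13).
    Then x = 50 + 77·7 = 589, valid modulo lcm(77, 13) = 1001: x ≡ 589 (mod 1001).
Verify: 589 mod 7 = 1 ✓, 589 mod 11 = 6 ✓, 589 mod 13 = 4 ✓.

x ≡ 589 (mod 1001).


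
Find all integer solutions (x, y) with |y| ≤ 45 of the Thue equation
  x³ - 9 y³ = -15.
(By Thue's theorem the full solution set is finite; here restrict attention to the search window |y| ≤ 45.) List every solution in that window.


The equation is x³ - 9y³ = -15. For fixed y, x³ = 9·y³ − 15, so a solution requires the RHS to be a perfect cube.
Strategy: iterate y from -45 to 45, compute RHS = 9·y³ − 15, and check whether it is a (positive or negative) perfect cube.
Check small values of y:
  y = 0: RHS = -15 is not a perfect cube.
  y = 1: RHS = -6 is not a perfect cube.
  y = -1: RHS = -24 is not a perfect cube.
  y = 2: RHS = 57 is not a perfect cube.
  y = -2: RHS = -87 is not a perfect cube.
  y = 3: RHS = 228 is not a perfect cube.
  y = -3: RHS = -258 is not a perfect cube.
Continuing the search up to |y| = 45 finds no solutions either.
No (x, y) in the scanned range satisfies the equation.

No integer solutions with |y| ≤ 45.


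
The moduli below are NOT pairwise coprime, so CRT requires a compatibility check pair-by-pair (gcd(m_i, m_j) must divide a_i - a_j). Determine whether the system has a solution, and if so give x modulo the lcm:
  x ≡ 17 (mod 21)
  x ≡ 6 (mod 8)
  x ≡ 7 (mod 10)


Moduli 21, 8, 10 are not pairwise coprime, so CRT works modulo lcm(m_i) when all pairwise compatibility conditions hold.
Pairwise compatibility: gcd(m_i, m_j) must divide a_i - a_j for every pair.
Merge one congruence at a time:
  Start: x ≡ 17 (mod 21).
  Combine with x ≡ 6 (mod 8): gcd(21, 8) = 1; 6 - 17 = -11, which IS divisible by 1, so compatible.
    Write x = 17 + 21·t and substitute into x ≡ 6 (mod 8): 21·t ≡ 6 − 17 = -11 (mod 8).
    Reduce coefficients mod 8: 5·t ≡ 5 (mod 8).
    The inverse of 5 mod 8 is 5 (since 5·5 = 25 = 3·8 + 1), so t ≡ 5·5 = 25 ≡ 1 (mod 8).
    Then x = 17 + 21·1 = 38, valid modulo lcm(21, 8) = 168: x ≡ 38 (mod 168).
  Combine with x ≡ 7 (mod 10): gcd(168, 10) = 2, and 7 - 38 = -31 is NOT divisible by 2.
    ⇒ system is inconsistent (no integer solution).

No solution (the system is inconsistent).
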